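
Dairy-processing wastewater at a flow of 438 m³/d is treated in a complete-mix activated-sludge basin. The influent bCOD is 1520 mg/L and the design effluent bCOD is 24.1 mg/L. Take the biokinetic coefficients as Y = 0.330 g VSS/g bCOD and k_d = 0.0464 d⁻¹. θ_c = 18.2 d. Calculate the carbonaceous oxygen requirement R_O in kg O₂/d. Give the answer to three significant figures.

R_O ≈ 489 kg O₂/d

The observed yield is Y_obs = Y/(1 + k_d·θ_c) = 0.330 / (1 + 0.0464 × 18.2) = 0.330 / 1.844 = 0.1789 g VSS per g bCOD removed.
Q·(S₀ − S) = 438 × (1520 − 24.1) × 10⁻³ = 655.2 kg/d removed.
Biomass synthesised: P_X = Y_obs × 655.2 = 117.2 kg VSS/d.
Carbonaceous O₂ demand = substrate oxidised − cell-mass equivalent = 655.2 − 1.42 × 117.2 = 488.7 kg O₂/d.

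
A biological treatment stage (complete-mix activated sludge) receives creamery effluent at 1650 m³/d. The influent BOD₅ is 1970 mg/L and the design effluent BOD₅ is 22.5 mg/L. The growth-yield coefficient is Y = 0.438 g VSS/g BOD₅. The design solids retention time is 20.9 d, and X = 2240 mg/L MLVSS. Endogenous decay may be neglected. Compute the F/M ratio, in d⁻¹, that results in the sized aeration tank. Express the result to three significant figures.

Biomass mass balance (decay neglected): V·X = Y·Q·(S₀ − S)·θ_c, so V = 0.438 × 1650 × (1970 − 22.5) × 20.9 / 2240 = 13132 m³.
Food-to-microorganism ratio F/M = Q S₀ / (V X) = 1650 × 1970 / (13132 × 2240) = 0.1105 d⁻¹.

F/M ≈ 0.111 d⁻¹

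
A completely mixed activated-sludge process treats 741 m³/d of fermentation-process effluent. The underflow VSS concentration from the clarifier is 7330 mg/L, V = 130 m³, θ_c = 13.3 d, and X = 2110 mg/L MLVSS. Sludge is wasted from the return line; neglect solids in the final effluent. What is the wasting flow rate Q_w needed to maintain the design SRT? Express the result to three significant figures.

θ_c = V·X/(Q_w·X_r) when wasting from the recycle, so Q_w = V·X/(θ_c·X_r) = 130.0 × 2110 / (13.3 × 7330) = 2.814 m³/d.

Q_w ≈ 2.81 m³/d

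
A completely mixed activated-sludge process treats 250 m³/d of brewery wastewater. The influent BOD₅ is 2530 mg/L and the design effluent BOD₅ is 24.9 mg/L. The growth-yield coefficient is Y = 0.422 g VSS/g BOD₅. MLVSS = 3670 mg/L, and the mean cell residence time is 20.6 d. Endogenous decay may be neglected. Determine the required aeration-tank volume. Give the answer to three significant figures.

Biomass mass balance (decay neglected): V·X = Y·Q·(S₀ − S)·θ_c, so V = 0.422 × 250 × (2530 − 24.9) × 20.6 / 3670 = 1483 m³.

V ≈ 1480 m³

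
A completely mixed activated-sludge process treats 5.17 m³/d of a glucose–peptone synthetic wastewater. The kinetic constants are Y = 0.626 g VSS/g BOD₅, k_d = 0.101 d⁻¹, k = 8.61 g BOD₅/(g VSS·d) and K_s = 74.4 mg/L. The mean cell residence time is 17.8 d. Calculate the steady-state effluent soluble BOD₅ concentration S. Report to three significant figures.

S ≈ 2.23 mg/L

Effluent substrate depends only on kinetics and SRT: S = K_s(1 + k_d θ_c) / [θ_c(Yk − k_d) − 1] = 74.4 × (1 + 0.101 × 17.8) / [17.8 × (0.626 × 8.61 − 0.101) − 1] = 208.2 / 93.14 = 2.235 mg/L.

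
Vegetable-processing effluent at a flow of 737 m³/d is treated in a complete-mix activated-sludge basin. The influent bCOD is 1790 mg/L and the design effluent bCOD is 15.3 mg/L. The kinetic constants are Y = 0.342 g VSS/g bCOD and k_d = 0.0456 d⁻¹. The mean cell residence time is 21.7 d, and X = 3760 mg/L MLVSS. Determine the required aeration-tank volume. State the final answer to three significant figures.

V ≈ 1300 m³

Steady-state biomass mass balance: V·X·(1 + k_d·θ_c) = Y·Q·(S₀ − S)·θ_c, so V = 0.342 × 737 × (1790 − 15.3) × 21.7 / [3760 × (1 + 0.0456 × 21.7)] = 9.71×10^6 / 7481 = 1298 m³.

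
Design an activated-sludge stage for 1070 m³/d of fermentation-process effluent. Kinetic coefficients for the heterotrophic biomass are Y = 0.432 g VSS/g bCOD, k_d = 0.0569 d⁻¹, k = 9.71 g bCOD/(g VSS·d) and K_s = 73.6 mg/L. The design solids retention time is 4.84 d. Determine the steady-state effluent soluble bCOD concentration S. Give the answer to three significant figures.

For a completely mixed reactor with recycle the Lawrence–McCarty relation gives S = K_s·(1 + k_d·θ_c) / [θ_c·(Y·k − k_d) − 1] = 73.6 × (1 + 0.0569 × 4.84) / [4.84 × (0.432 × 9.71 − 0.0569) − 1] = 93.87 / 19.03 = 4.933 mg/L.

S ≈ 4.93 mg/L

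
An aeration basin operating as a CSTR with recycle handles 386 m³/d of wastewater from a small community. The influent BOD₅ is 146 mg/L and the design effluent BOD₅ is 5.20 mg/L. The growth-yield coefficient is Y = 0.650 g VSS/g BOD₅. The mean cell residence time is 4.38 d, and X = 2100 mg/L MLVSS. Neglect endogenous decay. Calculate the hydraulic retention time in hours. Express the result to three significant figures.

V·X = Y·Q·ΔS·θ_c gives V = 0.650 × 386 × (146 − 5.20) × 4.38 / 2100 = 73.68 m³.
HRT = V/Q = 73.68 m³ / 386 m³·d⁻¹ = 0.1909 d × 24 = 4.581 h.

τ ≈ 4.58 h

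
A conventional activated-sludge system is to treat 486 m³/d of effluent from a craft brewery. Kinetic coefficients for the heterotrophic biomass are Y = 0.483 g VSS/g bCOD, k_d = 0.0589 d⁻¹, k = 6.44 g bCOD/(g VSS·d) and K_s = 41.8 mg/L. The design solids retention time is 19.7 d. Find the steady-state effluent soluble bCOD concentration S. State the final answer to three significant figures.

S ≈ 1.53 mg/L

From the Monod/SRT balance for a CMAS, S = K_s·(1+k_d θ_c)/[θ_c·(Y k − k_d) − 1] = 41.8 × (1 + 0.0589 × 19.7) / [19.7 × (0.483 × 6.44 − 0.0589) − 1] = 90.30 / 59.12 = 1.528 mg/L.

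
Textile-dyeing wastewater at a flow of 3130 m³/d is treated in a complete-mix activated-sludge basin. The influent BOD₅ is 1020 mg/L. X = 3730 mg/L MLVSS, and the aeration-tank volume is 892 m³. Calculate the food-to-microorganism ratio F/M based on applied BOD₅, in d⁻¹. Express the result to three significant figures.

F/M ≈ 0.960 d⁻¹

F/M = applied load / biomass = Q·S₀/(V·X) = 3130 × 1020 / (892.0 × 3730) = 0.9596 d⁻¹.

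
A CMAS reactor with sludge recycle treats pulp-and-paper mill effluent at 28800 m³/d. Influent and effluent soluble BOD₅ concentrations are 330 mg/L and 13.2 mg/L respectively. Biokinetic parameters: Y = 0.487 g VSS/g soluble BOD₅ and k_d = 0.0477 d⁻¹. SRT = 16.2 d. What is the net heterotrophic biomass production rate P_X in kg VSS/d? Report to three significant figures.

Observed yield with endogenous decay: Y_obs = Y / (1 + k_d·θ_c) = 0.487 / (1 + 0.0477 × 16.2) = 0.487 / 1.773 = 0.2747 g VSS/g soluble BOD₅.
Substrate removed = Q·(S₀ − S) = 28800 m³/d × (330 − 13.2) g/m³ = 9.12×10^6 g/d = 9124 kg/d.
So the net sludge growth is P_X = 0.2747 × 9124 = 2506 kg VSS/d.

P_X ≈ 2510 kg VSS/d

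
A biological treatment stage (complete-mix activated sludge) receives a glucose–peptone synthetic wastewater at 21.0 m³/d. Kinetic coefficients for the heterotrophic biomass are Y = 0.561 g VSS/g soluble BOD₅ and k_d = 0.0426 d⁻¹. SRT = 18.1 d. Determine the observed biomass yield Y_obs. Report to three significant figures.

Y_obs ≈ 0.317 g VSS/g soluble BOD₅

The observed yield is Y_obs = Y/(1 + k_d·θ_c) = 0.561 / (1 + 0.0426 × 18.1) = 0.561 / 1.771 = 0.3168 g VSS per g soluble BOD₅ removed.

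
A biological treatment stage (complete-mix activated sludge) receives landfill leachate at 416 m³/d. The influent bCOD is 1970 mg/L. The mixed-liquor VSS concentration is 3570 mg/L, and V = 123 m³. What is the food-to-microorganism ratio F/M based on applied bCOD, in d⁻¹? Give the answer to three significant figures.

F/M = applied load / biomass = Q·S₀/(V·X) = 416 × 1970 / (123.0 × 3570) = 1.866 d⁻¹.

F/M ≈ 1.87 d⁻¹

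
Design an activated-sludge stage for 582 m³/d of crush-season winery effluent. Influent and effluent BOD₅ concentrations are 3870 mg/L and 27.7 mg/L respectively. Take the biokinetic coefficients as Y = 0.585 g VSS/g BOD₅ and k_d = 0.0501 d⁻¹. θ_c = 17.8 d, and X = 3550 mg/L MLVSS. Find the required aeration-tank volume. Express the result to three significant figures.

V ≈ 3470 m³

Rearranging the biomass balance for a CMAS with decay, V = Y·Q·ΔS·θ_c / [X·(1+k_d θ_c)] = 0.585 × 582 × (3870 − 27.7) × 17.8 / [3550 × (1 + 0.0501 × 17.8)] = 2.33×10^7 / 6716 = 3467 m³.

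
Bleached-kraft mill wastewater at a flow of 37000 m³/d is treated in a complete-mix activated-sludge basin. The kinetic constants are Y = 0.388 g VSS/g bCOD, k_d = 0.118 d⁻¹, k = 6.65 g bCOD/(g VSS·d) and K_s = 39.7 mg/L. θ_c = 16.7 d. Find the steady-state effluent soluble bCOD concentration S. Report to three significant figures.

Effluent substrate depends only on kinetics and SRT: S = K_s(1 + k_d θ_c) / [θ_c(Yk − k_d) − 1] = 39.7 × (1 + 0.118 × 16.7) / [16.7 × (0.388 × 6.65 − 0.118) − 1] = 117.9 / 40.12 = 2.940 mg/L.

S ≈ 2.94 mg/L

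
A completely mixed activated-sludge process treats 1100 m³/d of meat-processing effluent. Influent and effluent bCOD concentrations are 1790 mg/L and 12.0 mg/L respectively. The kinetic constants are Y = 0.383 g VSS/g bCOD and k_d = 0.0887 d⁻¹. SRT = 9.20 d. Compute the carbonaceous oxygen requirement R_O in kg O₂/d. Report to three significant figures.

R_O ≈ 1370 kg O₂/d

Y_obs = Y / (1 + k_d θ_c) = 0.383 / (1 + 0.0887 × 9.20) = 0.383 / 1.816 = 0.2109.
Substrate removed = Q·(S₀ − S) = 1100 m³/d × (1790 − 12.0) g/m³ = 1.96×10^6 g/d = 1956 kg/d.
Net sludge production P_X = 0.2109 × 1956 = 412.5 kg VSS/d.
R_O = Q·ΔS − 1.42 P_X = 1956 − 585.7 = 1370 kg O₂/d.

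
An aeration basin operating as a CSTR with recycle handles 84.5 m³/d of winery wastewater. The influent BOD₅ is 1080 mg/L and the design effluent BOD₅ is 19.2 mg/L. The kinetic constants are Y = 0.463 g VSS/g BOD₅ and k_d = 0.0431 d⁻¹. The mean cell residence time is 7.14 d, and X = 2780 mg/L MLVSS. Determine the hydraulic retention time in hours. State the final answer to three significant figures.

τ ≈ 23.2 h

From the SRT design equation V = Y Q (S₀−S) θ_c / [X (1 + k_d θ_c)] = 0.463 × 84.5 × (1080 − 19.2) × 7.14 / [2780 × (1 + 0.0431 × 7.14)] = 2.96×10^5 / 3636 = 81.51 m³.
τ = V/Q = 81.51/84.5 = 0.9646 d, or 23.15 h.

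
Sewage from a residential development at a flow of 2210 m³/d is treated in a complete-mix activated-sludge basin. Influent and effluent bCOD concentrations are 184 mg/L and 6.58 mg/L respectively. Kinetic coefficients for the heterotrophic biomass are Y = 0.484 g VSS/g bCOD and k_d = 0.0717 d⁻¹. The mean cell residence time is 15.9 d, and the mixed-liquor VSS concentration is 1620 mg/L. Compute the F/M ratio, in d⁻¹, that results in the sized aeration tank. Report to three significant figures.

From the SRT design equation V = Y Q (S₀−S) θ_c / [X (1 + k_d θ_c)] = 0.484 × 2210 × (184 − 6.58) × 15.9 / [1620 × (1 + 0.0717 × 15.9)] = 3.02×10^6 / 3467 = 870.4 m³.
F/M = Q·S₀ / (V·X) = 2210 × 184 / (870.4 × 1620) = 0.2884 g bCOD·(g VSS·d)⁻¹.

F/M ≈ 0.288 d⁻¹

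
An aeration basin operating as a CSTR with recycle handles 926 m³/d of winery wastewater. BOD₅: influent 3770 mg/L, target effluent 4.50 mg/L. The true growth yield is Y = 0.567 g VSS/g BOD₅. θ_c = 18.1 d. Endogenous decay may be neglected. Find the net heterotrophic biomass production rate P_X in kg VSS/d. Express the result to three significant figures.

P_X ≈ 1980 kg VSS/d

No decay correction is needed, so Y_obs = Y = 0.567.
Substrate removed = Q·(S₀ − S) = 926 m³/d × (3770 − 4.50) g/m³ = 3.49×10^6 g/d = 3487 kg/d.
Net biomass production P_X = Y_obs × Q·(S₀ − S) = 0.5670 × 3487 = 1977 kg VSS/d.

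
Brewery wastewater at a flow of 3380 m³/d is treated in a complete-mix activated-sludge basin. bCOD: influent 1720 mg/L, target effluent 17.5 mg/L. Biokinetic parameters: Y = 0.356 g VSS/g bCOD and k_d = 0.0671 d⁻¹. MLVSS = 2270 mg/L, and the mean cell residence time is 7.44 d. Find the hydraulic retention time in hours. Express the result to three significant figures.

Rearranging the biomass balance for a CMAS with decay, V = Y·Q·ΔS·θ_c / [X·(1+k_d θ_c)] = 0.356 × 3380 × (1720 − 17.5) × 7.44 / [2270 × (1 + 0.0671 × 7.44)] = 1.52×10^7 / 3403 = 4479 m³.
Hydraulic retention time τ = V/Q = 4479 / 3380 = 1.325 d = 31.80 h.

τ ≈ 31.8 h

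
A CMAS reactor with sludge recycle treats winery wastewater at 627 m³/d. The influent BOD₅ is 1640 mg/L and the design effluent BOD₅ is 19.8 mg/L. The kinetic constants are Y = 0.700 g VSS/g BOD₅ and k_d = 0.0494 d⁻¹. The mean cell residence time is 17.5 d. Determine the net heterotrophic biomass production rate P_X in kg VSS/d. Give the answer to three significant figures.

P_X ≈ 381 kg VSS/d

Correct the yield for decay: Y_obs = Y/(1 + k_d θ_c) = 0.700 / (1 + 0.0494 × 17.5) = 0.700 / 1.865 = 0.3754.
Mass of BOD₅ removed per day: Q(S₀ − S) = 627 × 1620 g/m³ = 1016 kg/d.
So the net sludge growth is P_X = 0.3754 × 1016 = 381.4 kg VSS/d.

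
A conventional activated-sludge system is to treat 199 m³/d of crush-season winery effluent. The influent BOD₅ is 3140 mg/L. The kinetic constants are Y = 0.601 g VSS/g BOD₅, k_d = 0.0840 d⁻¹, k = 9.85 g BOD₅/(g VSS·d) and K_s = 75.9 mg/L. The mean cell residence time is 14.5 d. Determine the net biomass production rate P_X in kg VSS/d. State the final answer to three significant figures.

For a completely mixed reactor with recycle the Lawrence–McCarty relation gives S = K_s·(1 + k_d·θ_c) / [θ_c·(Y·k − k_d) − 1] = 75.9 × (1 + 0.0840 × 14.5) / [14.5 × (0.601 × 9.85 − 0.0840) − 1] = 168.3 / 83.62 = 2.013 mg/L.
Observed yield with endogenous decay: Y_obs = Y / (1 + k_d·θ_c) = 0.601 / (1 + 0.0840 × 14.5) = 0.601 / 2.218 = 0.2710 g VSS/g BOD₅.
ΔS = 3140 − 2.01 = 3138 mg/L, so the substrate removal rate is 199 × 3138/1000 = 624.5 kg BOD₅/d.
Net biomass production P_X = Y_obs × Q·(S₀ − S) = 0.2710 × 624.5 = 169.2 kg VSS/d.

P_X ≈ 169 kg VSS/d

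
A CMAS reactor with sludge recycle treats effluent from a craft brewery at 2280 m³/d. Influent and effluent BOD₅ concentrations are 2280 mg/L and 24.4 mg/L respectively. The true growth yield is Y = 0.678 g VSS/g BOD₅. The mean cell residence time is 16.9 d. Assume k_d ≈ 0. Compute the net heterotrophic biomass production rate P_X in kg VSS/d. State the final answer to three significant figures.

With endogenous decay neglected, the observed yield equals the true yield: Y_obs = Y = 0.678 g VSS/g BOD₅.
Substrate removed = Q·(S₀ − S) = 2280 m³/d × (2280 − 24.4) g/m³ = 5.14×10^6 g/d = 5143 kg/d.
Biomass produced: P_X = Y_obs·Q·ΔS = 0.6780 × 5143 ≈ 3487 kg VSS/d.

P_X ≈ 3490 kg VSS/d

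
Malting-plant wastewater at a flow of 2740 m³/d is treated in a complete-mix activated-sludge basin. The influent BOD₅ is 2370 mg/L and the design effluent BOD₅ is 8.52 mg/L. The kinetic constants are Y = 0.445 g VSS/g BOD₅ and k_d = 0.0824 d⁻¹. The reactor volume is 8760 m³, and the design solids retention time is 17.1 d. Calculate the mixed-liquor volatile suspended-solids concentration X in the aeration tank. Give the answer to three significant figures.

X = Y·Q·ΔS·θ_c / [V·(1 + k_d θ_c)] = 0.445 × 2740 × (2370 − 8.52) × 17.1 / [8760 × (1 + 0.0824 × 17.1)] = 2333 mg/L.

X ≈ 2330 mg/L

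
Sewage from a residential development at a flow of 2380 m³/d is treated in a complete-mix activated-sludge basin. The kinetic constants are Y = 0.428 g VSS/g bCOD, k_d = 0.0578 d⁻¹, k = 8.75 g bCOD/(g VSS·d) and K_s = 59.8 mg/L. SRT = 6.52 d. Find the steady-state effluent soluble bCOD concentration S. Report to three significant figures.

S ≈ 3.57 mg/L

Effluent substrate depends only on kinetics and SRT: S = K_s(1 + k_d θ_c) / [θ_c(Yk − k_d) − 1] = 59.8 × (1 + 0.0578 × 6.52) / [6.52 × (0.428 × 8.75 − 0.0578) − 1] = 82.34 / 23.04 = 3.574 mg/L.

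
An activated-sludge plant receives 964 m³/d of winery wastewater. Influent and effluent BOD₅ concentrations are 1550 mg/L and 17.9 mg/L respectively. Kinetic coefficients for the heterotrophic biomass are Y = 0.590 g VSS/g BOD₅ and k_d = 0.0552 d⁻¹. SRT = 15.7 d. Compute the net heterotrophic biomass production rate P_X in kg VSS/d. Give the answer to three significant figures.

Y_obs = Y / (1 + k_d θ_c) = 0.590 / (1 + 0.0552 × 15.7) = 0.590 / 1.867 = 0.3161.
Q·(S₀ − S) = 964 × (1550 − 17.9) × 10⁻³ = 1477 kg/d removed.
Biomass produced: P_X = Y_obs·Q·ΔS = 0.3161 × 1477 ≈ 466.8 kg VSS/d.

P_X ≈ 467 kg VSS/d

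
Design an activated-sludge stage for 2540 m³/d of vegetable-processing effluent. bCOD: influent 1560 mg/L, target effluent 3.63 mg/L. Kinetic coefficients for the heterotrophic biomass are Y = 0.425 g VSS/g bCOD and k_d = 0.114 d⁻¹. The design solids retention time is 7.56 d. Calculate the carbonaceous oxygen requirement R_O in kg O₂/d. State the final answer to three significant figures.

Correct the yield for decay: Y_obs = Y/(1 + k_d θ_c) = 0.425 / (1 + 0.114 × 7.56) = 0.425 / 1.862 = 0.2283.
Substrate removed = Q·(S₀ − S) = 2540 m³/d × (1560 − 3.63) g/m³ = 3.95×10^6 g/d = 3953 kg/d.
P_X = Y_obs·Q·(S₀ − S) = 0.2283 × 3953 = 902.4 kg VSS/d.
R_O = Q·ΔS − 1.42 P_X = 3953 − 1281 = 2672 kg O₂/d.

R_O ≈ 2670 kg O₂/d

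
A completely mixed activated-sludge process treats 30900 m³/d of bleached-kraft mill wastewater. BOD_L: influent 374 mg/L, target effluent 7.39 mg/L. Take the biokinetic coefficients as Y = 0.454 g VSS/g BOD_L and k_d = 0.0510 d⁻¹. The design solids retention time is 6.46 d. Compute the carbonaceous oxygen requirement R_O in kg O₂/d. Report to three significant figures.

Y_obs = Y / (1 + k_d θ_c) = 0.454 / (1 + 0.0510 × 6.46) = 0.454 / 1.329 = 0.3415.
ΔS = 374 − 7.39 = 366.6 mg/L, so the substrate removal rate is 30900 × 366.6/1000 = 11328 kg BOD_L/d.
Biomass synthesised: P_X = Y_obs × 11328 = 3869 kg VSS/d.
R_O = Q·(S₀ − S) − 1.42·P_X = 11328 − 1.42 × 3869 = 5835 kg O₂/d.

R_O ≈ 5830 kg O₂/d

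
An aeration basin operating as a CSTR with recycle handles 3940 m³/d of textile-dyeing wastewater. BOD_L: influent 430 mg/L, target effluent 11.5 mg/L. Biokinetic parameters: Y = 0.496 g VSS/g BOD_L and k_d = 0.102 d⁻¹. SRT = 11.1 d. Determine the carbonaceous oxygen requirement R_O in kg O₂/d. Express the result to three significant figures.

Y_obs = Y / (1 + k_d θ_c) = 0.496 / (1 + 0.102 × 11.1) = 0.496 / 2.132 = 0.2326.
Mass of BOD_L removed per day: Q(S₀ − S) = 3940 × 418.5 g/m³ = 1649 kg/d.
Net sludge production P_X = 0.2326 × 1649 = 383.6 kg VSS/d.
R_O = Q·(S₀ − S) − 1.42·P_X = 1649 − 1.42 × 383.6 = 1104 kg O₂/d.

R_O ≈ 1100 kg O₂/d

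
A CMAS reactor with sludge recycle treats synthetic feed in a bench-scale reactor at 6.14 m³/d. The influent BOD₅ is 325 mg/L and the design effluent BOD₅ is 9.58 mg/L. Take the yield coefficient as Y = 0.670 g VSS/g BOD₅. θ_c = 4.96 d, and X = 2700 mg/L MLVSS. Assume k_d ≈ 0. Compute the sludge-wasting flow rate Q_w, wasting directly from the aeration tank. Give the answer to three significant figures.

Q_w ≈ 0.481 m³/d

Biomass mass balance (decay neglected): V·X = Y·Q·(S₀ − S)·θ_c, so V = 0.670 × 6.14 × (325 − 9.58) × 4.96 / 2700 = 2.384 m³.
With mixed-liquor wasting, θ_c = V/Q_w, so Q_w = V/θ_c = 2.384/4.96 = 0.4806 m³/d.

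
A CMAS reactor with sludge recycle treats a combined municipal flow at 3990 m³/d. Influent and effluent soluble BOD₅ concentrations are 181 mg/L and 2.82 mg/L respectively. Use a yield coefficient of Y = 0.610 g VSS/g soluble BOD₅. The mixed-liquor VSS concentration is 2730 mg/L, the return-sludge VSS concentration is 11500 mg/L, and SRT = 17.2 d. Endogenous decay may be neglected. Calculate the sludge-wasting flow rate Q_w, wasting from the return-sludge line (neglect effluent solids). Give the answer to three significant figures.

With k_d = 0 the design equation reduces to V = Y Q (S₀−S) θ_c / X = 0.610 × 3990 × (181 − 2.82) × 17.2 / 2730 = 2732 m³.
Q_w = (V·X)/(θ_c X_r) = 2732 × 2730 / (17.2 × 11500) = 37.71 m³/d.

Q_w ≈ 37.7 m³/d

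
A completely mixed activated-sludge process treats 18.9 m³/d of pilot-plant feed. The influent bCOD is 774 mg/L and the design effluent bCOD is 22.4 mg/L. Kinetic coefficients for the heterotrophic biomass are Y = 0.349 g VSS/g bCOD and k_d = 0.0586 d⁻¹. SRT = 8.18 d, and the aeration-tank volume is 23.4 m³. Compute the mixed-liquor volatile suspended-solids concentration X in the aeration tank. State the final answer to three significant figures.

X ≈ 1170 mg/L

From V·X·(1 + k_d·θ_c) = Y·Q·(S₀ − S)·θ_c: X = 0.349 × 18.9 × (774 − 22.4) × 8.18 / [23.4 × (1 + 0.0586 × 8.18)] = 1171 mg/L.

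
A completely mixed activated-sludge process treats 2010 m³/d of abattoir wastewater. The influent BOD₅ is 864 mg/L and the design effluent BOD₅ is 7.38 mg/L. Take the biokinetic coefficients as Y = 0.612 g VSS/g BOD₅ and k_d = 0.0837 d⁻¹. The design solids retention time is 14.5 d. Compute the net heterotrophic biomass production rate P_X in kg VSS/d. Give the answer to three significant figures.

P_X ≈ 476 kg VSS/d

The observed yield is Y_obs = Y/(1 + k_d·θ_c) = 0.612 / (1 + 0.0837 × 14.5) = 0.612 / 2.214 = 0.2765 g VSS per g BOD₅ removed.
Substrate removed = Q·(S₀ − S) = 2010 m³/d × (864 − 7.38) g/m³ = 1.72×10^6 g/d = 1722 kg/d.
Net biomass production P_X = Y_obs × Q·(S₀ − S) = 0.2765 × 1722 = 476.0 kg VSS/d.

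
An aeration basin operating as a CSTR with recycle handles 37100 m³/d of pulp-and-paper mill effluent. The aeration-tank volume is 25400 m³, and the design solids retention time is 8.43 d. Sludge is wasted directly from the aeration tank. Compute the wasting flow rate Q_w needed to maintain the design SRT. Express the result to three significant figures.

Wasting from the aeration tank: Q_w = V / θ_c = 25400 / 8.43 = 3013 m³/d.

Q_w ≈ 3010 m³/d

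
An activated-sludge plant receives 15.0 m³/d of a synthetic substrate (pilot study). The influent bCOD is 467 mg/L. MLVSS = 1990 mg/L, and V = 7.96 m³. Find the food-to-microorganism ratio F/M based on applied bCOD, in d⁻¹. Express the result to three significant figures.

F/M ≈ 0.442 d⁻¹

F/M = Q·S₀ / (V·X) = 15.0 × 467 / (7.960 × 1990) = 0.4422 g bCOD·(g VSS·d)⁻¹.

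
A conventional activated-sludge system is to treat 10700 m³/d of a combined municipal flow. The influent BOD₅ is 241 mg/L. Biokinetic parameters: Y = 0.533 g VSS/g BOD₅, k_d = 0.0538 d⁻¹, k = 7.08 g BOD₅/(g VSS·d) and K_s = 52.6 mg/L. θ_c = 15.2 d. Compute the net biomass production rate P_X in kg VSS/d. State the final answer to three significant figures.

From the Monod/SRT balance for a CMAS, S = K_s·(1+k_d θ_c)/[θ_c·(Y k − k_d) − 1] = 52.6 × (1 + 0.0538 × 15.2) / [15.2 × (0.533 × 7.08 − 0.0538) − 1] = 95.61 / 55.54 = 1.721 mg/L.
Correct the yield for decay: Y_obs = Y/(1 + k_d θ_c) = 0.533 / (1 + 0.0538 × 15.2) = 0.533 / 1.818 = 0.2932.
Mass of BOD₅ removed per day: Q(S₀ − S) = 10700 × 239.3 g/m³ = 2560 kg/d.
So the net sludge growth is P_X = 0.2932 × 2560 = 750.7 kg VSS/d.

P_X ≈ 751 kg VSS/d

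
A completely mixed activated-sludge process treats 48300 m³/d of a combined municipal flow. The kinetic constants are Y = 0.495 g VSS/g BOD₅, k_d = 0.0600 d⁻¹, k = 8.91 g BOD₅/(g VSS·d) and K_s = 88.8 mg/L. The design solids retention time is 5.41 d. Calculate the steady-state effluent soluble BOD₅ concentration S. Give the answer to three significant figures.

S ≈ 5.22 mg/L

For a completely mixed reactor with recycle the Lawrence–McCarty relation gives S = K_s·(1 + k_d·θ_c) / [θ_c·(Y·k − k_d) − 1] = 88.8 × (1 + 0.0600 × 5.41) / [5.41 × (0.495 × 8.91 − 0.0600) − 1] = 117.6 / 22.54 = 5.219 mg/L.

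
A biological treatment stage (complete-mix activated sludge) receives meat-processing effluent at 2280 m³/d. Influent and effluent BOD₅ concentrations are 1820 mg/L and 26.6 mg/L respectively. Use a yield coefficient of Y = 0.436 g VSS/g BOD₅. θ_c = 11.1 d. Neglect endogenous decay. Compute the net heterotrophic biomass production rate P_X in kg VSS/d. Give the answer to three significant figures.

P_X ≈ 1780 kg VSS/d

No decay correction is needed, so Y_obs = Y = 0.436.
ΔS = 1820 − 26.6 = 1793 mg/L, so the substrate removal rate is 2280 × 1793/1000 = 4089 kg BOD₅/d.
So the net sludge growth is P_X = 0.4360 × 4089 = 1783 kg VSS/d.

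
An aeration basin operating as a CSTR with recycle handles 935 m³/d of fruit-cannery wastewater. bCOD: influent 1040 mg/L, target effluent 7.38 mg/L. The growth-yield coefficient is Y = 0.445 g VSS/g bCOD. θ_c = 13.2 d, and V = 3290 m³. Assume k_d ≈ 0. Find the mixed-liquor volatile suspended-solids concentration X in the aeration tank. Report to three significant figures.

X ≈ 1720 mg/L

From V·X = Y·Q·(S₀ − S)·θ_c (decay neglected): X = 0.445 × 935 × (1040 − 7.38) × 13.2 / 3290 = 1724 mg/L.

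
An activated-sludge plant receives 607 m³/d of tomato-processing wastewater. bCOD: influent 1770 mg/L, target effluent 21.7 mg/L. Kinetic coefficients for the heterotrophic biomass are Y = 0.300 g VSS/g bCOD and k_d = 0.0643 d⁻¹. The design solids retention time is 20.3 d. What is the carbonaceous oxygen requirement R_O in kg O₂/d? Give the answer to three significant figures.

Observed yield with endogenous decay: Y_obs = Y / (1 + k_d·θ_c) = 0.300 / (1 + 0.0643 × 20.3) = 0.300 / 2.305 = 0.1301 g VSS/g bCOD.
Mass of bCOD removed per day: Q(S₀ − S) = 607 × 1748 g/m³ = 1061 kg/d.
P_X = Y_obs·Q·(S₀ − S) = 0.1301 × 1061 = 138.1 kg VSS/d.
R_O = Q·(S₀ − S) − 1.42·P_X = 1061 − 1.42 × 138.1 = 865.1 kg O₂/d.

R_O ≈ 865 kg O₂/d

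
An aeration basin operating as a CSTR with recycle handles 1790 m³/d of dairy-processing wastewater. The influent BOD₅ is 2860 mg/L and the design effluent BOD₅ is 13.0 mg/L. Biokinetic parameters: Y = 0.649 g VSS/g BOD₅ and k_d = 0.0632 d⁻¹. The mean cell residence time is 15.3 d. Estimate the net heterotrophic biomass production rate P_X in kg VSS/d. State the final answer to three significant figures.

Observed yield with endogenous decay: Y_obs = Y / (1 + k_d·θ_c) = 0.649 / (1 + 0.0632 × 15.3) = 0.649 / 1.967 = 0.3300 g VSS/g BOD₅.
Mass of BOD₅ removed per day: Q(S₀ − S) = 1790 × 2847 g/m³ = 5096 kg/d.
Biomass produced: P_X = Y_obs·Q·ΔS = 0.3300 × 5096 ≈ 1681 kg VSS/d.

P_X ≈ 1680 kg VSS/d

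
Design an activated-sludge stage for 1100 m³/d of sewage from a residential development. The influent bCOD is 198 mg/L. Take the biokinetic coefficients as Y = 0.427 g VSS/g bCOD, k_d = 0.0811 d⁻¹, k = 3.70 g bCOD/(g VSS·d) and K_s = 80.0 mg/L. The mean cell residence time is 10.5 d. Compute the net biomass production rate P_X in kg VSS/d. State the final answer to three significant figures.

For a completely mixed reactor with recycle the Lawrence–McCarty relation gives S = K_s·(1 + k_d·θ_c) / [θ_c·(Y·k − k_d) − 1] = 80.0 × (1 + 0.0811 × 10.5) / [10.5 × (0.427 × 3.70 − 0.0811) − 1] = 148.1 / 14.74 = 10.05 mg/L.
Y_obs = Y / (1 + k_d θ_c) = 0.427 / (1 + 0.0811 × 10.5) = 0.427 / 1.852 = 0.2306.
ΔS = 198 − 10.1 = 187.9 mg/L, so the substrate removal rate is 1100 × 187.9/1000 = 206.7 kg bCOD/d.
Biomass produced: P_X = Y_obs·Q·ΔS = 0.2306 × 206.7 ≈ 47.67 kg VSS/d.

P_X ≈ 47.7 kg VSS/d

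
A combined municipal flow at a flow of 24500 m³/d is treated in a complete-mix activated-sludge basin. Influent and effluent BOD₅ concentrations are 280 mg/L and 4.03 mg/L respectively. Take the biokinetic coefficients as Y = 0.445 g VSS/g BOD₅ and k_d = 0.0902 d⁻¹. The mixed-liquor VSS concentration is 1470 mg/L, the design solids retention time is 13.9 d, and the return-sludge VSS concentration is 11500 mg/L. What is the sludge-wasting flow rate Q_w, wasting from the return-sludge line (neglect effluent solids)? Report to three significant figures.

Q_w ≈ 116 m³/d

Rearranging the biomass balance for a CMAS with decay, V = Y·Q·ΔS·θ_c / [X·(1+k_d θ_c)] = 0.445 × 24500 × (280 − 4.03) × 13.9 / [1470 × (1 + 0.0902 × 13.9)] = 4.18×10^7 / 3313 = 12623 m³.
θ_c = V·X/(Q_w·X_r) when wasting from the recycle, so Q_w = V·X/(θ_c·X_r) = 12623 × 1470 / (13.9 × 11500) = 116.1 m³/d.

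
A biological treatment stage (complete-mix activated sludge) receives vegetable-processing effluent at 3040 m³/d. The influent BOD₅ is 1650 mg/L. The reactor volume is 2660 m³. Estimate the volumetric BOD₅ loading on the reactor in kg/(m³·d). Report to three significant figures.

Volumetric loading L_v = Q·S₀ / V = 3040 × 1650 g/m³ / 2660 m³ = 1886 g/(m³·d) = 1.886 kg BOD₅/(m³·d).

L_v ≈ 1.89 kg BOD₅/(m³·d)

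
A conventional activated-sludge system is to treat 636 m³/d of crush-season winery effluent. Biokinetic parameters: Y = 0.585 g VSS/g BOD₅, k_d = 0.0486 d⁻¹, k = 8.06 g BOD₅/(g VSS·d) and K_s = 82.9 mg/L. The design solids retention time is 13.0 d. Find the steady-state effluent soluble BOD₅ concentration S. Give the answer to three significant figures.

For a completely mixed reactor with recycle the Lawrence–McCarty relation gives S = K_s·(1 + k_d·θ_c) / [θ_c·(Y·k − k_d) − 1] = 82.9 × (1 + 0.0486 × 13.0) / [13.0 × (0.585 × 8.06 − 0.0486) − 1] = 135.3 / 59.66 = 2.267 mg/L.

S ≈ 2.27 mg/L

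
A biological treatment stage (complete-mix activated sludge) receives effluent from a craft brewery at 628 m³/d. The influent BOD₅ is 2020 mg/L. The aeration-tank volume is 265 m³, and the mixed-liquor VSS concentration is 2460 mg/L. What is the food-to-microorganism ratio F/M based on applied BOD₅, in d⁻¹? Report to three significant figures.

Food-to-microorganism ratio F/M = Q S₀ / (V X) = 628 × 2020 / (265.0 × 2460) = 1.946 d⁻¹.

F/M ≈ 1.95 d⁻¹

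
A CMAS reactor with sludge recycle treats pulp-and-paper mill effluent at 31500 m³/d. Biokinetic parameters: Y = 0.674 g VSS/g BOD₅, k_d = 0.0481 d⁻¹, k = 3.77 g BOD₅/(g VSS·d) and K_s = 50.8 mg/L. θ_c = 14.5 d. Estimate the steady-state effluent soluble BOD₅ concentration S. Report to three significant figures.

S ≈ 2.45 mg/L

From the Monod/SRT balance for a CMAS, S = K_s·(1+k_d θ_c)/[θ_c·(Y k − k_d) − 1] = 50.8 × (1 + 0.0481 × 14.5) / [14.5 × (0.674 × 3.77 − 0.0481) − 1] = 86.23 / 35.15 = 2.453 mg/L.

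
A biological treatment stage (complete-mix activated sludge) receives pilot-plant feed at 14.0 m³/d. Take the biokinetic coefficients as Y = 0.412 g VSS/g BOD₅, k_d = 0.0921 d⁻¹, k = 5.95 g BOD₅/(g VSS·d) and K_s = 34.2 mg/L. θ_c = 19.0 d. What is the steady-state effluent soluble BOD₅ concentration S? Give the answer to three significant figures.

For a completely mixed reactor with recycle the Lawrence–McCarty relation gives S = K_s·(1 + k_d·θ_c) / [θ_c·(Y·k − k_d) − 1] = 34.2 × (1 + 0.0921 × 19.0) / [19.0 × (0.412 × 5.95 − 0.0921) − 1] = 94.05 / 43.83 = 2.146 mg/L.

S ≈ 2.15 mg/L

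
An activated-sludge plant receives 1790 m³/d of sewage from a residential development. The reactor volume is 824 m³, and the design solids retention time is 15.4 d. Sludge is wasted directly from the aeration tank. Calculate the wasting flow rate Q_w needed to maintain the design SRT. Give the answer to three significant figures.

Q_w ≈ 53.5 m³/d

Wasting from the aeration tank: Q_w = V / θ_c = 824.0 / 15.4 = 53.51 m³/d.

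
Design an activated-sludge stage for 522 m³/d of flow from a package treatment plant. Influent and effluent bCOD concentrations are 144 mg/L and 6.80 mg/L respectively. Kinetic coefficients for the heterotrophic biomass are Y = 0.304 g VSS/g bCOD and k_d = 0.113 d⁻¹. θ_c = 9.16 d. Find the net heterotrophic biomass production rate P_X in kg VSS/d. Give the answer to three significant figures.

P_X ≈ 10.7 kg VSS/d

Observed yield with endogenous decay: Y_obs = Y / (1 + k_d·θ_c) = 0.304 / (1 + 0.113 × 9.16) = 0.304 / 2.035 = 0.1494 g VSS/g bCOD.
Mass of bCOD removed per day: Q(S₀ − S) = 522 × 137.2 g/m³ = 71.62 kg/d.
P_X = Y_obs · Q(S₀ − S) = 0.1494 × 71.62 = 10.70 kg VSS/d.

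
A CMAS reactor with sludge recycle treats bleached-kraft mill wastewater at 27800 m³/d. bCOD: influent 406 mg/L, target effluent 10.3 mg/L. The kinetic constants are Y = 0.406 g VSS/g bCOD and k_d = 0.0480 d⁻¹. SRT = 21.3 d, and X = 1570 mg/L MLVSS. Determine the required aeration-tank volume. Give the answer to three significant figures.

V ≈ 30000 m³

From the SRT design equation V = Y Q (S₀−S) θ_c / [X (1 + k_d θ_c)] = 0.406 × 27800 × (406 − 10.3) × 21.3 / [1570 × (1 + 0.0480 × 21.3)] = 9.51×10^7 / 3175 = 29961 m³.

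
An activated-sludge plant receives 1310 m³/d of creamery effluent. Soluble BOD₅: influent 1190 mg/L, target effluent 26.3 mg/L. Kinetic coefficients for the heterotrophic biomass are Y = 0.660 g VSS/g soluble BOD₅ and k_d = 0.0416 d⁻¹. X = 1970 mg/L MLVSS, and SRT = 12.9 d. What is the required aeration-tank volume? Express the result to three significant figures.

From the SRT design equation V = Y Q (S₀−S) θ_c / [X (1 + k_d θ_c)] = 0.660 × 1310 × (1190 − 26.3) × 12.9 / [1970 × (1 + 0.0416 × 12.9)] = 1.3×10^7 / 3027 = 4288 m³.

V ≈ 4290 m³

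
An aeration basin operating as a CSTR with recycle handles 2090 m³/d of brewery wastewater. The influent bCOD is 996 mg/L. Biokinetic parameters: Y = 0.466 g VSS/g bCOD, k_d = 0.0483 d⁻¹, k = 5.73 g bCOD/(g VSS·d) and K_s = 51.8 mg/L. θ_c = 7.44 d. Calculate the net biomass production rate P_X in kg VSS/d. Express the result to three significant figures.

From the Monod/SRT balance for a CMAS, S = K_s·(1+k_d θ_c)/[θ_c·(Y k − k_d) − 1] = 51.8 × (1 + 0.0483 × 7.44) / [7.44 × (0.466 × 5.73 − 0.0483) − 1] = 70.41 / 18.51 = 3.805 mg/L.
Correct the yield for decay: Y_obs = Y/(1 + k_d θ_c) = 0.466 / (1 + 0.0483 × 7.44) = 0.466 / 1.359 = 0.3428.
ΔS = 996 − 3.80 = 992.2 mg/L, so the substrate removal rate is 2090 × 992.2/1000 = 2074 kg bCOD/d.
Net biomass production P_X = Y_obs × Q·(S₀ − S) = 0.3428 × 2074 = 710.9 kg VSS/d.

P_X ≈ 711 kg VSS/d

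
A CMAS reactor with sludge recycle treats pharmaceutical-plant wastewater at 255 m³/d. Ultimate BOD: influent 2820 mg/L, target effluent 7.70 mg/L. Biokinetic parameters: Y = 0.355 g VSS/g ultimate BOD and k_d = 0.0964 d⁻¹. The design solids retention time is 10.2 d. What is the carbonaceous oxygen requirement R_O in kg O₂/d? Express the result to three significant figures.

R_O ≈ 535 kg O₂/d

Correct the yield for decay: Y_obs = Y/(1 + k_d θ_c) = 0.355 / (1 + 0.0964 × 10.2) = 0.355 / 1.983 = 0.1790.
Q·(S₀ − S) = 255 × (2820 − 7.70) × 10⁻³ = 717.1 kg/d removed.
P_X = Y_obs·Q·(S₀ − S) = 0.1790 × 717.1 = 128.4 kg VSS/d.
R_O = Q·(S₀ − S) − 1.42·P_X = 717.1 − 1.42 × 128.4 = 534.9 kg O₂/d.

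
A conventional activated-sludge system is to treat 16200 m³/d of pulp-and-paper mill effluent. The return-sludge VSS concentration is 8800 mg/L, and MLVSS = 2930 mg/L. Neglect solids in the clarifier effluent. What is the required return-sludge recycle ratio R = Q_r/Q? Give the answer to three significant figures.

R ≈ 0.499

Solids balance on the clarifier gives (1+R)X = R·X_r, so R = X/(X_r − X) = 2930 / (8800 − 2930) = 0.4991.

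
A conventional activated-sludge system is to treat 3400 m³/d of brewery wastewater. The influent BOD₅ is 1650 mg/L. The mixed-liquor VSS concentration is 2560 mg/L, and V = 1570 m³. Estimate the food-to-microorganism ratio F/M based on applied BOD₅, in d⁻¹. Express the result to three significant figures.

F/M ≈ 1.40 d⁻¹

F/M = applied load / biomass = Q·S₀/(V·X) = 3400 × 1650 / (1570 × 2560) = 1.396 d⁻¹.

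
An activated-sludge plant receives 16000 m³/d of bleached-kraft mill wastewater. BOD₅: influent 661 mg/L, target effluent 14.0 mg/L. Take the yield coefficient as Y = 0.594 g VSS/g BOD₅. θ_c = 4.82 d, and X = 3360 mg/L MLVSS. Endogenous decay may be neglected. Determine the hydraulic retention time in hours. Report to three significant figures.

Biomass mass balance (decay neglected): V·X = Y·Q·(S₀ − S)·θ_c, so V = 0.594 × 16000 × (661 − 14.0) × 4.82 / 3360 = 8821 m³.
Hydraulic retention time τ = V/Q = 8821 / 16000 = 0.5513 d = 13.23 h.

τ ≈ 13.2 h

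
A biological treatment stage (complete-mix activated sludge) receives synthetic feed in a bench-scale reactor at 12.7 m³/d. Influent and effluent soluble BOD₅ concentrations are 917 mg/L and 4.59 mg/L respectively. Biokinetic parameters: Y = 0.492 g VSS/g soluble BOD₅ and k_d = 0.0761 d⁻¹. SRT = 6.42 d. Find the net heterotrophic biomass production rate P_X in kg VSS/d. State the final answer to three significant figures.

P_X ≈ 3.83 kg VSS/d

The observed yield is Y_obs = Y/(1 + k_d·θ_c) = 0.492 / (1 + 0.0761 × 6.42) = 0.492 / 1.489 = 0.3305 g VSS per g soluble BOD₅ removed.
Substrate removed = Q·(S₀ − S) = 12.7 m³/d × (917 − 4.59) g/m³ = 1.16×10^4 g/d = 11.59 kg/d.
So the net sludge growth is P_X = 0.3305 × 11.59 = 3.830 kg VSS/d.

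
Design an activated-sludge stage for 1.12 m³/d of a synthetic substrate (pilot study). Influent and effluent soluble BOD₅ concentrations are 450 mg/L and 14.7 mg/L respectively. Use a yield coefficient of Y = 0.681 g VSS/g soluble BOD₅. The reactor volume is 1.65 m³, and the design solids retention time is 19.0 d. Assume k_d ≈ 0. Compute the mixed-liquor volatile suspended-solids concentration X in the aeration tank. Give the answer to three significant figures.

X ≈ 3820 mg/L

Without decay, X = Y Q (S₀−S) θ_c / V = 0.681 × 1.12 × (450 − 14.7) × 19.0 / 1.65 = 3823 mg/L.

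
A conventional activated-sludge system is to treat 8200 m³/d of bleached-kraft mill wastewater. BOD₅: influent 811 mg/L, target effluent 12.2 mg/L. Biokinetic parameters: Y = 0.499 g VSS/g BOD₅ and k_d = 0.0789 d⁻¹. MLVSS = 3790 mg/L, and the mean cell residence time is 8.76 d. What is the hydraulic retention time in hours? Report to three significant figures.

Rearranging the biomass balance for a CMAS with decay, V = Y·Q·ΔS·θ_c / [X·(1+k_d θ_c)] = 0.499 × 8200 × (811 − 12.2) × 8.76 / [3790 × (1 + 0.0789 × 8.76)] = 2.86×10^7 / 6410 = 4467 m³.
Hydraulic retention time τ = V/Q = 4467 / 8200 = 0.5448 d = 13.07 h.

τ ≈ 13.1 h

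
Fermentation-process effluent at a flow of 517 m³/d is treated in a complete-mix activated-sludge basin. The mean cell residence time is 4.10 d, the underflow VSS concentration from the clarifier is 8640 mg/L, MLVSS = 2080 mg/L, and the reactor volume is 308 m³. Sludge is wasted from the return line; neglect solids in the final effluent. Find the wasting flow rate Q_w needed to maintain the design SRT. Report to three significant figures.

θ_c = V·X/(Q_w·X_r) when wasting from the recycle, so Q_w = V·X/(θ_c·X_r) = 308.0 × 2080 / (4.10 × 8640) = 18.08 m³/d.

Q_w ≈ 18.1 m³/d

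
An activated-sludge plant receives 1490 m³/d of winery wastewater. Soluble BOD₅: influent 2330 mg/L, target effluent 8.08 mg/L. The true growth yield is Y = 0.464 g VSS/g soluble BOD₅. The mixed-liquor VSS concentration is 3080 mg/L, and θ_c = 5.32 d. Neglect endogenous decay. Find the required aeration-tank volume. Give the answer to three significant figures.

V ≈ 2770 m³

With k_d = 0 the design equation reduces to V = Y Q (S₀−S) θ_c / X = 0.464 × 1490 × (2330 − 8.08) × 5.32 / 3080 = 2773 m³.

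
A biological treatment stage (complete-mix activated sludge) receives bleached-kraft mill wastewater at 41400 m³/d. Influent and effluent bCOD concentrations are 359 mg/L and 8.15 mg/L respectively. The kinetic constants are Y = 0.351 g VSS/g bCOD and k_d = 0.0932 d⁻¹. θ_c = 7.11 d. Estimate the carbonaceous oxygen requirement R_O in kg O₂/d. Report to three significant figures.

R_O ≈ 10200 kg O₂/d

Observed yield with endogenous decay: Y_obs = Y / (1 + k_d·θ_c) = 0.351 / (1 + 0.0932 × 7.11) = 0.351 / 1.663 = 0.2111 g VSS/g bCOD.
Substrate removed = Q·(S₀ − S) = 41400 m³/d × (359 − 8.15) g/m³ = 1.45×10^7 g/d = 14525 kg/d.
Net sludge production P_X = 0.2111 × 14525 = 3066 kg VSS/d.
Carbonaceous O₂ demand = substrate oxidised − cell-mass equivalent = 14525 − 1.42 × 3066 = 10171 kg O₂/d.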